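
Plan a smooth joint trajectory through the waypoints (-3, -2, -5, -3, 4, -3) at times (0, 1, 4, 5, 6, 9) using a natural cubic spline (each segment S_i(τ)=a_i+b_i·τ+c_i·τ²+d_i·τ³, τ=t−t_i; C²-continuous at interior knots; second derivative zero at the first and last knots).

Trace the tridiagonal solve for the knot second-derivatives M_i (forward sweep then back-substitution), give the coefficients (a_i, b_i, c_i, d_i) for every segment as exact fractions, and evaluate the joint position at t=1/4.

  seg 0: a=-3 b=2252/1641 c=0 d=-611/1641
  seg 1: a=-2 b=419/1641 c=-611/547 d=3439/14769
  seg 2: a=-5 b=-262/1641 c=1606/1641 d=646/547
  seg 3: a=-3 b=8764/1641 c=7420/1641 d=-4697/1641
  seg 4: a=4 b=3171/547 c=-6671/1641 d=6671/14769
S(1/4) = -93217/35008

Δ: Δ0=1, Δ1=-1, Δ2=2, Δ3=7, Δ4=-7/3
row 1: diag=8, rhs=-12; c'=3/8, d'=-3/2
row 2: denom=8−3·3/8=55/8; d'=(18−3·-3/2)/(55/8)=36/11
row 3: denom=4−1·8/55=212/55; d'=(30−1·36/11)/(212/55)=735/106
row 4: denom=8−1·55/212=1641/212; d'=(-56−1·735/106)/(1641/212)=-13342/1641
back: M4=-13342/1641
back: M3=735/106−55/212·-13342/1641=14840/1641
back: M2=36/11−8/55·14840/1641=3212/1641
back: M1=-3/2−3/8·3212/1641=-1222/547
M: M0=0, M1=-1222/547, M2=3212/1641, M3=14840/1641, M4=-13342/1641, M5=0
seg 0: a=-3, c=M0/2=0, d=(M1−M0)/(6·1)=-611/1641, b=Δ0−h0·(2M0+M1)/6=2252/1641
seg 1: a=-2, c=M1/2=-611/547, d=(M2−M1)/(6·3)=3439/14769, b=Δ1−h1·(2M1+M2)/6=419/1641
seg 2: a=-5, c=M2/2=1606/1641, d=(M3−M2)/(6·1)=646/547, b=Δ2−h2·(2M2+M3)/6=-262/1641
seg 3: a=-3, c=M3/2=7420/1641, d=(M4−M3)/(6·1)=-4697/1641, b=Δ3−h3·(2M3+M4)/6=8764/1641
seg 4: a=4, c=M4/2=-6671/1641, d=(M5−M4)/(6·3)=6671/14769, b=Δ4−h4·(2M4+M5)/6=3171/547
t_q=1/4 → seg 0, τ=1/4; S=-3+2252/1641·τ+0·τ²+-611/1641·τ³=-93217/35008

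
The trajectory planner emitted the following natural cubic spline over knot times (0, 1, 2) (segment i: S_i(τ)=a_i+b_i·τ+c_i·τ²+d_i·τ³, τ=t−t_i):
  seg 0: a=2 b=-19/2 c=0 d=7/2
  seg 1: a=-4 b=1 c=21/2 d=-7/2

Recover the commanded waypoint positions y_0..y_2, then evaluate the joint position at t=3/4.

y_0=2 y_1=-4 y_2=4
S(3/4) = -467/128

y_0 = S_0(0) = a_0 = 2
y_1 = S_1(0) = a_1 = -4
y_2 = S_1(1) = 4
t_q=3/4 is in segment 0 (τ=3/4); S_0(τ)=-467/128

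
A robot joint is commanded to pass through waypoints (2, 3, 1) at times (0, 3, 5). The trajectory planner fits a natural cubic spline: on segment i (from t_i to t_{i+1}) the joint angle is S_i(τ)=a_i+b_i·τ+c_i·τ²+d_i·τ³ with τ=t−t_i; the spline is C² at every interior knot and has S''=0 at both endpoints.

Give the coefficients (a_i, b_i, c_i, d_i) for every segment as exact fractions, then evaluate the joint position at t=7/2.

Δ: Δ0=1/3, Δ1=-1
row 1: diag=10, rhs=-8; c'=1/5, d'=-4/5
back: M1=-4/5
M: M0=0, M1=-4/5, M2=0
seg 0: a=2, c=M0/2=0, d=(M1−M0)/(6·3)=-2/45, b=Δ0−h0·(2M0+M1)/6=11/15
seg 1: a=3, c=M1/2=-2/5, d=(M2−M1)/(6·2)=1/15, b=Δ1−h1·(2M1+M2)/6=-7/15
t_q=7/2 → seg 1, τ=1/2; S=3+-7/15·τ+-2/5·τ²+1/15·τ³=107/40

  seg 0: a=2 b=11/15 c=0 d=-2/45
  seg 1: a=3 b=-7/15 c=-2/5 d=1/15
S(7/2) = 107/40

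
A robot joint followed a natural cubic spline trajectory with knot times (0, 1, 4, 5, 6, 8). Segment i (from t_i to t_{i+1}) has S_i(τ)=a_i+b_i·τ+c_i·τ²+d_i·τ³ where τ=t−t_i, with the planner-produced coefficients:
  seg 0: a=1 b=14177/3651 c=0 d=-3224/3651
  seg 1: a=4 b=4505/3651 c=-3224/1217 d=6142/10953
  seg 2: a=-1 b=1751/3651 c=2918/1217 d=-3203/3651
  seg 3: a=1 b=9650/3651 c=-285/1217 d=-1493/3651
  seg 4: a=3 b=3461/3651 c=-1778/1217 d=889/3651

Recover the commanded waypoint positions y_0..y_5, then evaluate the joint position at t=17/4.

y_0=1 y_1=4 y_2=-1 y_3=1 y_4=3 y_5=1
S(17/4) = -57945/77888

y_0 = S_0(0) = a_0 = 1
y_1 = S_1(0) = a_1 = 4
y_2 = S_2(0) = a_2 = -1
y_3 = S_3(0) = a_3 = 1
y_4 = S_4(0) = a_4 = 3
y_5 = S_4(2) = 1
t_q=17/4 is in segment 2 (τ=1/4); S_2(τ)=-57945/77888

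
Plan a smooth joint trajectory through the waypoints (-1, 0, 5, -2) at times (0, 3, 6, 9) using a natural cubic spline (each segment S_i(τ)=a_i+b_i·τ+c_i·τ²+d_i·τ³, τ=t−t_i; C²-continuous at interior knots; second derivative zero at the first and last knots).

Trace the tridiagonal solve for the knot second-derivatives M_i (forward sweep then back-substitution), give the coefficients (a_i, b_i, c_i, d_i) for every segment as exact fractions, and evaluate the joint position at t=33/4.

  seg 0: a=-1 b=-13/45 c=0 d=28/405
  seg 1: a=0 b=71/45 c=28/45 d=-16/81
  seg 2: a=5 b=-1/45 c=-52/45 d=52/405
S(33/4) = 9/16

Δ: Δ0=1/3, Δ1=5/3, Δ2=-7/3
row 1: diag=12, rhs=8; c'=1/4, d'=2/3
row 2: denom=12−3·1/4=45/4; d'=(-24−3·2/3)/(45/4)=-104/45
back: M2=-104/45
back: M1=2/3−1/4·-104/45=56/45
M: M0=0, M1=56/45, M2=-104/45, M3=0
seg 0: a=-1, c=M0/2=0, d=(M1−M0)/(6·3)=28/405, b=Δ0−h0·(2M0+M1)/6=-13/45
seg 1: a=0, c=M1/2=28/45, d=(M2−M1)/(6·3)=-16/81, b=Δ1−h1·(2M1+M2)/6=71/45
seg 2: a=5, c=M2/2=-52/45, d=(M3−M2)/(6·3)=52/405, b=Δ2−h2·(2M2+M3)/6=-1/45
t_q=33/4 → seg 2, τ=9/4; S=5+-1/45·τ+-52/45·τ²+52/405·τ³=9/16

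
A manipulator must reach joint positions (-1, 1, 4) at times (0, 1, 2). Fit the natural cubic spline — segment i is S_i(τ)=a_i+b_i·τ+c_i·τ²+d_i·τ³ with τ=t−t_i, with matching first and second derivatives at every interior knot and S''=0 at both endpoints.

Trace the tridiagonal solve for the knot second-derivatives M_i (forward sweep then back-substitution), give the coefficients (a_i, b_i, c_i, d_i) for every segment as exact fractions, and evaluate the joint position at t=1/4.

  seg 0: a=-1 b=7/4 c=0 d=1/4
  seg 1: a=1 b=5/2 c=3/4 d=-1/4
S(1/4) = -143/256

Δ: Δ0=2, Δ1=3
row 1: diag=4, rhs=6; c'=1/4, d'=3/2
back: M1=3/2
M: M0=0, M1=3/2, M2=0
seg 0: a=-1, c=M0/2=0, d=(M1−M0)/(6·1)=1/4, b=Δ0−h0·(2M0+M1)/6=7/4
seg 1: a=1, c=M1/2=3/4, d=(M2−M1)/(6·1)=-1/4, b=Δ1−h1·(2M1+M2)/6=5/2
t_q=1/4 → seg 0, τ=1/4; S=-1+7/4·τ+0·τ²+1/4·τ³=-143/256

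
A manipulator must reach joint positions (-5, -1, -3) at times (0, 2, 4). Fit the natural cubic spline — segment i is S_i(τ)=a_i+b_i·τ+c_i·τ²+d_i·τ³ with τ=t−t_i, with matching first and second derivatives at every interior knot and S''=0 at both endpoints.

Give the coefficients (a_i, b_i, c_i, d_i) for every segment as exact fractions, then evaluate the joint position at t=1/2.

Δ: Δ0=2, Δ1=-1
row 1: diag=8, rhs=-18; c'=1/4, d'=-9/4
back: M1=-9/4
M: M0=0, M1=-9/4, M2=0
seg 0: a=-5, c=M0/2=0, d=(M1−M0)/(6·2)=-3/16, b=Δ0−h0·(2M0+M1)/6=11/4
seg 1: a=-1, c=M1/2=-9/8, d=(M2−M1)/(6·2)=3/16, b=Δ1−h1·(2M1+M2)/6=1/2
t_q=1/2 → seg 0, τ=1/2; S=-5+11/4·τ+0·τ²+-3/16·τ³=-467/128

  seg 0: a=-5 b=11/4 c=0 d=-3/16
  seg 1: a=-1 b=1/2 c=-9/8 d=3/16
S(1/2) = -467/128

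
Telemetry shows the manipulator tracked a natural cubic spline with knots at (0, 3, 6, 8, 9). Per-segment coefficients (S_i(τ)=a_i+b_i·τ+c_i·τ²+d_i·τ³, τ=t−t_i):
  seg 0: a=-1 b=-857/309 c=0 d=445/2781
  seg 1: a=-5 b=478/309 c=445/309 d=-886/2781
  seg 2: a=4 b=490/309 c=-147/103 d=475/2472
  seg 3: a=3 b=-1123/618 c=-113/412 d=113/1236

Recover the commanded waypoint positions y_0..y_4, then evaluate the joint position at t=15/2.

y_0 = S_0(0) = a_0 = -1
y_1 = S_1(0) = a_1 = -5
y_2 = S_2(0) = a_2 = 4
y_3 = S_3(0) = a_3 = 3
y_4 = S_3(1) = 1
t_q=15/2 is in segment 2 (τ=3/2); S_2(τ)=25155/6592

y_0=-1 y_1=-5 y_2=4 y_3=3 y_4=1
S(15/2) = 25155/6592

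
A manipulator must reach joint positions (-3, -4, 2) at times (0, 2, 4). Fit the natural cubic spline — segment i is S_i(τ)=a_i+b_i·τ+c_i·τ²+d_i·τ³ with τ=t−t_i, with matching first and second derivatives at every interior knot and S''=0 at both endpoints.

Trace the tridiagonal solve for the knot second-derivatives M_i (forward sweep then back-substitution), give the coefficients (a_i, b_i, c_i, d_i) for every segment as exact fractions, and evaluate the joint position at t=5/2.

  seg 0: a=-3 b=-11/8 c=0 d=7/32
  seg 1: a=-4 b=5/4 c=21/16 d=-7/32
S(5/2) = -787/256

Δ: Δ0=-1/2, Δ1=3
row 1: diag=8, rhs=21; c'=1/4, d'=21/8
back: M1=21/8
M: M0=0, M1=21/8, M2=0
seg 0: a=-3, c=M0/2=0, d=(M1−M0)/(6·2)=7/32, b=Δ0−h0·(2M0+M1)/6=-11/8
seg 1: a=-4, c=M1/2=21/16, d=(M2−M1)/(6·2)=-7/32, b=Δ1−h1·(2M1+M2)/6=5/4
t_q=5/2 → seg 1, τ=1/2; S=-4+5/4·τ+21/16·τ²+-7/32·τ³=-787/256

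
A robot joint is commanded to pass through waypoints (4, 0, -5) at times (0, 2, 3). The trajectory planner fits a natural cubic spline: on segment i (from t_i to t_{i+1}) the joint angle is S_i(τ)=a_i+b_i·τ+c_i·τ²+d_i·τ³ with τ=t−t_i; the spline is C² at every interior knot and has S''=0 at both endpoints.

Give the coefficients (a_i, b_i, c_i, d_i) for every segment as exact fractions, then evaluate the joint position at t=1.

  seg 0: a=4 b=-1 c=0 d=-1/4
  seg 1: a=0 b=-4 c=-3/2 d=1/2
S(1) = 11/4

Δ: Δ0=-2, Δ1=-5
row 1: diag=6, rhs=-18; c'=1/6, d'=-3
back: M1=-3
M: M0=0, M1=-3, M2=0
seg 0: a=4, c=M0/2=0, d=(M1−M0)/(6·2)=-1/4, b=Δ0−h0·(2M0+M1)/6=-1
seg 1: a=0, c=M1/2=-3/2, d=(M2−M1)/(6·1)=1/2, b=Δ1−h1·(2M1+M2)/6=-4
t_q=1 → seg 0, τ=1; S=4+-1·τ+0·τ²+-1/4·τ³=11/4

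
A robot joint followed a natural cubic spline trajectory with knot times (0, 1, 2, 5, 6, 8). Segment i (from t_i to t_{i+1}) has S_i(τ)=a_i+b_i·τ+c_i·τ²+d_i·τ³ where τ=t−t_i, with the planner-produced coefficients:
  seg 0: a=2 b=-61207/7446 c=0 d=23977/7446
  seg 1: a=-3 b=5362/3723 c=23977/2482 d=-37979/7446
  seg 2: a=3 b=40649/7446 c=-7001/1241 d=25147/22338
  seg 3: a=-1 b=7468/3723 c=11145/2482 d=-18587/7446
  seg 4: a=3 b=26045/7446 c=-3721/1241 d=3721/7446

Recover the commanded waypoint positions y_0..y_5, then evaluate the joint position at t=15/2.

y_0=2 y_1=-3 y_2=3 y_3=-1 y_4=3 y_5=2
S(15/2) = 63281/19856

y_0 = S_0(0) = a_0 = 2
y_1 = S_1(0) = a_1 = -3
y_2 = S_2(0) = a_2 = 3
y_3 = S_3(0) = a_3 = -1
y_4 = S_4(0) = a_4 = 3
y_5 = S_4(2) = 2
t_q=15/2 is in segment 4 (τ=3/2); S_4(τ)=63281/19856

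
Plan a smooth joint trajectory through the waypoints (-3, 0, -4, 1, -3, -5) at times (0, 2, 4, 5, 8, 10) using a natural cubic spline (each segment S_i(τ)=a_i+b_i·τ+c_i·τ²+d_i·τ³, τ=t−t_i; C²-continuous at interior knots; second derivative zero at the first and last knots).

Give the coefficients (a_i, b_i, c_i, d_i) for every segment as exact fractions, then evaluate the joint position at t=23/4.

Δ: Δ0=3/2, Δ1=-2, Δ2=5, Δ3=-4/3, Δ4=-1
row 1: diag=8, rhs=-21; c'=1/4, d'=-21/8
row 2: denom=6−2·1/4=11/2; d'=(42−2·-21/8)/(11/2)=189/22
row 3: denom=8−1·2/11=86/11; d'=(-38−1·189/22)/(86/11)=-1025/172
row 4: denom=10−3·33/86=761/86; d'=(2−3·-1025/172)/(761/86)=3419/1522
back: M4=3419/1522
back: M3=-1025/172−33/86·3419/1522=-5191/761
back: M2=189/22−2/11·-5191/761=14963/1522
back: M1=-21/8−1/4·14963/1522=-3868/761
M: M0=0, M1=-3868/761, M2=14963/1522, M3=-5191/761, M4=3419/1522, M5=0
seg 0: a=-3, c=M0/2=0, d=(M1−M0)/(6·2)=-967/2283, b=Δ0−h0·(2M0+M1)/6=14585/4566
seg 1: a=0, c=M1/2=-1934/761, d=(M2−M1)/(6·2)=22699/18264, b=Δ1−h1·(2M1+M2)/6=-8623/4566
seg 2: a=-4, c=M2/2=14963/3044, d=(M3−M2)/(6·1)=-25345/9132, b=Δ2−h2·(2M2+M3)/6=6529/2283
seg 3: a=1, c=M3/2=-5191/1522, d=(M4−M3)/(6·3)=13801/27396, b=Δ3−h3·(2M3+M4)/6=39859/9132
seg 4: a=-3, c=M4/2=3419/3044, d=(M5−M4)/(6·2)=-3419/18264, b=Δ4−h4·(2M4+M5)/6=-5702/2283
t_q=23/4 → seg 3, τ=3/4; S=1+39859/9132·τ+-5191/1522·τ²+13801/27396·τ³=500211/194816

  seg 0: a=-3 b=14585/4566 c=0 d=-967/2283
  seg 1: a=0 b=-8623/4566 c=-1934/761 d=22699/18264
  seg 2: a=-4 b=6529/2283 c=14963/3044 d=-25345/9132
  seg 3: a=1 b=39859/9132 c=-5191/1522 d=13801/27396
  seg 4: a=-3 b=-5702/2283 c=3419/3044 d=-3419/18264
S(23/4) = 500211/194816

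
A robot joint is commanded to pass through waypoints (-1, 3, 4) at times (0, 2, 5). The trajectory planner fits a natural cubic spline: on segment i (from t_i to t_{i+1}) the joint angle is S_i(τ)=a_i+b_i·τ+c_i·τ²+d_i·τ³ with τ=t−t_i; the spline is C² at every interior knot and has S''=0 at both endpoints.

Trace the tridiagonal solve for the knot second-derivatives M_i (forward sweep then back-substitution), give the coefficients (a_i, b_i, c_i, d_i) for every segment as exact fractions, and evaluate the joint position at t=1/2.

  seg 0: a=-1 b=7/3 c=0 d=-1/12
  seg 1: a=3 b=4/3 c=-1/2 d=1/18
S(1/2) = 5/32

Δ: Δ0=2, Δ1=1/3
row 1: diag=10, rhs=-10; c'=3/10, d'=-1
back: M1=-1
M: M0=0, M1=-1, M2=0
seg 0: a=-1, c=M0/2=0, d=(M1−M0)/(6·2)=-1/12, b=Δ0−h0·(2M0+M1)/6=7/3
seg 1: a=3, c=M1/2=-1/2, d=(M2−M1)/(6·3)=1/18, b=Δ1−h1·(2M1+M2)/6=4/3
t_q=1/2 → seg 0, τ=1/2; S=-1+7/3·τ+0·τ²+-1/12·τ³=5/32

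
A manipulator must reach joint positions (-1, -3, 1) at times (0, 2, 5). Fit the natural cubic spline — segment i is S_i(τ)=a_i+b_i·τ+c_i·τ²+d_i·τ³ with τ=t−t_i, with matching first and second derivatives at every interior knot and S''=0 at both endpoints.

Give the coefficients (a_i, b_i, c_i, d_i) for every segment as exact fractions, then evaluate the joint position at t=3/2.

  seg 0: a=-1 b=-22/15 c=0 d=7/60
  seg 1: a=-3 b=-1/15 c=7/10 d=-7/90
S(3/2) = -449/160

Δ: Δ0=-1, Δ1=4/3
row 1: diag=10, rhs=14; c'=3/10, d'=7/5
back: M1=7/5
M: M0=0, M1=7/5, M2=0
seg 0: a=-1, c=M0/2=0, d=(M1−M0)/(6·2)=7/60, b=Δ0−h0·(2M0+M1)/6=-22/15
seg 1: a=-3, c=M1/2=7/10, d=(M2−M1)/(6·3)=-7/90, b=Δ1−h1·(2M1+M2)/6=-1/15
t_q=3/2 → seg 0, τ=3/2; S=-1+-22/15·τ+0·τ²+7/60·τ³=-449/160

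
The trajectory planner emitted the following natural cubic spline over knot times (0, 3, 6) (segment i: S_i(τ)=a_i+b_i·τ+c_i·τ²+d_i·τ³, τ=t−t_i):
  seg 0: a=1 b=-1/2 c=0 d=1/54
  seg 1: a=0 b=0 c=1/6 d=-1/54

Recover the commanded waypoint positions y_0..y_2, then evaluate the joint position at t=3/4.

y_0=1 y_1=0 y_2=1
S(3/4) = 81/128

y_0 = S_0(0) = a_0 = 1
y_1 = S_1(0) = a_1 = 0
y_2 = S_1(3) = 1
t_q=3/4 is in segment 0 (τ=3/4); S_0(τ)=81/128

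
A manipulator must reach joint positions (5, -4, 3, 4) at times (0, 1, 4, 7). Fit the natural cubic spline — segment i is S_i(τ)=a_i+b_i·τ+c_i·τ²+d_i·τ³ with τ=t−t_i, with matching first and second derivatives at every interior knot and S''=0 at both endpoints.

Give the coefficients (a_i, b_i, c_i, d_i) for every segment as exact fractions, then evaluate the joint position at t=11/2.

Δ: Δ0=-9, Δ1=7/3, Δ2=1/3
row 1: diag=8, rhs=68; c'=3/8, d'=17/2
row 2: denom=12−3·3/8=87/8; d'=(-12−3·17/2)/(87/8)=-100/29
back: M2=-100/29
back: M1=17/2−3/8·-100/29=284/29
M: M0=0, M1=284/29, M2=-100/29, M3=0
seg 0: a=5, c=M0/2=0, d=(M1−M0)/(6·1)=142/87, b=Δ0−h0·(2M0+M1)/6=-925/87
seg 1: a=-4, c=M1/2=142/29, d=(M2−M1)/(6·3)=-64/87, b=Δ1−h1·(2M1+M2)/6=-499/87
seg 2: a=3, c=M2/2=-50/29, d=(M3−M2)/(6·3)=50/261, b=Δ2−h2·(2M2+M3)/6=329/87
t_q=11/2 → seg 2, τ=3/2; S=3+329/87·τ+-50/29·τ²+50/261·τ³=631/116

  seg 0: a=5 b=-925/87 c=0 d=142/87
  seg 1: a=-4 b=-499/87 c=142/29 d=-64/87
  seg 2: a=3 b=329/87 c=-50/29 d=50/261
S(11/2) = 631/116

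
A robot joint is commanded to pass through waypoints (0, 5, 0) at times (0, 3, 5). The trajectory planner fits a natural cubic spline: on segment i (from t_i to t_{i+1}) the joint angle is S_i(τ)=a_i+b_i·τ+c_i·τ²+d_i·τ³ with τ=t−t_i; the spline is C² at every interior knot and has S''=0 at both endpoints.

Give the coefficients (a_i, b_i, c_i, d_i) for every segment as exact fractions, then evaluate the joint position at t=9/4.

Δ: Δ0=5/3, Δ1=-5/2
row 1: diag=10, rhs=-25; c'=1/5, d'=-5/2
back: M1=-5/2
M: M0=0, M1=-5/2, M2=0
seg 0: a=0, c=M0/2=0, d=(M1−M0)/(6·3)=-5/36, b=Δ0−h0·(2M0+M1)/6=35/12
seg 1: a=5, c=M1/2=-5/4, d=(M2−M1)/(6·2)=5/24, b=Δ1−h1·(2M1+M2)/6=-5/6
t_q=9/4 → seg 0, τ=9/4; S=0+35/12·τ+0·τ²+-5/36·τ³=1275/256

  seg 0: a=0 b=35/12 c=0 d=-5/36
  seg 1: a=5 b=-5/6 c=-5/4 d=5/24
S(9/4) = 1275/256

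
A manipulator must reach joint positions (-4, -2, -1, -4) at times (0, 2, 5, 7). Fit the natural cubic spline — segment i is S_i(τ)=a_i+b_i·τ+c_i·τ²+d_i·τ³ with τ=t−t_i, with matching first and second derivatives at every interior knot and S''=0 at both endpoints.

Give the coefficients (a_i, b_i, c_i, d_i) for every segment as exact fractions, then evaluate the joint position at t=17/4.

  seg 0: a=-4 b=40/39 c=0 d=-1/156
  seg 1: a=-2 b=37/39 c=-1/26 d=-1/18
  seg 2: a=-1 b=-61/78 c=-7/13 d=7/78
S(17/4) = -1153/1664

Δ: Δ0=1, Δ1=1/3, Δ2=-3/2
row 1: diag=10, rhs=-4; c'=3/10, d'=-2/5
row 2: denom=10−3·3/10=91/10; d'=(-11−3·-2/5)/(91/10)=-14/13
back: M2=-14/13
back: M1=-2/5−3/10·-14/13=-1/13
M: M0=0, M1=-1/13, M2=-14/13, M3=0
seg 0: a=-4, c=M0/2=0, d=(M1−M0)/(6·2)=-1/156, b=Δ0−h0·(2M0+M1)/6=40/39
seg 1: a=-2, c=M1/2=-1/26, d=(M2−M1)/(6·3)=-1/18, b=Δ1−h1·(2M1+M2)/6=37/39
seg 2: a=-1, c=M2/2=-7/13, d=(M3−M2)/(6·2)=7/78, b=Δ2−h2·(2M2+M3)/6=-61/78
t_q=17/4 → seg 1, τ=9/4; S=-2+37/39·τ+-1/26·τ²+-1/18·τ³=-1153/1664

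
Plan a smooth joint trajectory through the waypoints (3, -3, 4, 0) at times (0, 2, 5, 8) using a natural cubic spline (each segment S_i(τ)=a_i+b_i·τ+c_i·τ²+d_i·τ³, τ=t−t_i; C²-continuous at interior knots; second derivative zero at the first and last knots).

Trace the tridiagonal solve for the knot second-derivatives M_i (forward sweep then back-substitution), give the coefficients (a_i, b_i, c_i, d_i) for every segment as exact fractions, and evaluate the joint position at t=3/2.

Δ: Δ0=-3, Δ1=7/3, Δ2=-4/3
row 1: diag=10, rhs=32; c'=3/10, d'=16/5
row 2: denom=12−3·3/10=111/10; d'=(-22−3·16/5)/(111/10)=-316/111
back: M2=-316/111
back: M1=16/5−3/10·-316/111=150/37
M: M0=0, M1=150/37, M2=-316/111, M3=0
seg 0: a=3, c=M0/2=0, d=(M1−M0)/(6·2)=25/74, b=Δ0−h0·(2M0+M1)/6=-161/37
seg 1: a=-3, c=M1/2=75/37, d=(M2−M1)/(6·3)=-383/999, b=Δ1−h1·(2M1+M2)/6=-11/37
seg 2: a=4, c=M2/2=-158/111, d=(M3−M2)/(6·3)=158/999, b=Δ2−h2·(2M2+M3)/6=56/37
t_q=3/2 → seg 0, τ=3/2; S=3+-161/37·τ+0·τ²+25/74·τ³=-1413/592

  seg 0: a=3 b=-161/37 c=0 d=25/74
  seg 1: a=-3 b=-11/37 c=75/37 d=-383/999
  seg 2: a=4 b=56/37 c=-158/111 d=158/999
S(3/2) = -1413/592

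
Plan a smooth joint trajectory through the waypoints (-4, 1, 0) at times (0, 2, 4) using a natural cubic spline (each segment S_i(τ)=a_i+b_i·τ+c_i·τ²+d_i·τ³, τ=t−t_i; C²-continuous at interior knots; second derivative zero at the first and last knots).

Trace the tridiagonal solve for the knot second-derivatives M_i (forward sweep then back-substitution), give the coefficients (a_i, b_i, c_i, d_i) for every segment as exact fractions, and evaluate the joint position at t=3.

  seg 0: a=-4 b=13/4 c=0 d=-3/16
  seg 1: a=1 b=1 c=-9/8 d=3/16
S(3) = 17/16

Δ: Δ0=5/2, Δ1=-1/2
row 1: diag=8, rhs=-18; c'=1/4, d'=-9/4
back: M1=-9/4
M: M0=0, M1=-9/4, M2=0
seg 0: a=-4, c=M0/2=0, d=(M1−M0)/(6·2)=-3/16, b=Δ0−h0·(2M0+M1)/6=13/4
seg 1: a=1, c=M1/2=-9/8, d=(M2−M1)/(6·2)=3/16, b=Δ1−h1·(2M1+M2)/6=1
t_q=3 → seg 1, τ=1; S=1+1·τ+-9/8·τ²+3/16·τ³=17/16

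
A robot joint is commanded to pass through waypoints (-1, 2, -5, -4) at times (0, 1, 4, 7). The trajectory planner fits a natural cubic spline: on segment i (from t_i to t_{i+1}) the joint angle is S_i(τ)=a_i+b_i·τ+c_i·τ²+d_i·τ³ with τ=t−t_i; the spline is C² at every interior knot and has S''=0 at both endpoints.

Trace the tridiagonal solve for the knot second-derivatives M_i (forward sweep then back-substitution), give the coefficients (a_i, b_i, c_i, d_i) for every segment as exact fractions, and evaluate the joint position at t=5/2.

  seg 0: a=-1 b=111/29 c=0 d=-24/29
  seg 1: a=2 b=39/29 c=-72/29 d=328/783
  seg 2: a=-5 b=-65/29 c=112/87 d=-112/783
S(5/2) = -9/58

Δ: Δ0=3, Δ1=-7/3, Δ2=1/3
row 1: diag=8, rhs=-32; c'=3/8, d'=-4
row 2: denom=12−3·3/8=87/8; d'=(16−3·-4)/(87/8)=224/87
back: M2=224/87
back: M1=-4−3/8·224/87=-144/29
M: M0=0, M1=-144/29, M2=224/87, M3=0
seg 0: a=-1, c=M0/2=0, d=(M1−M0)/(6·1)=-24/29, b=Δ0−h0·(2M0+M1)/6=111/29
seg 1: a=2, c=M1/2=-72/29, d=(M2−M1)/(6·3)=328/783, b=Δ1−h1·(2M1+M2)/6=39/29
seg 2: a=-5, c=M2/2=112/87, d=(M3−M2)/(6·3)=-112/783, b=Δ2−h2·(2M2+M3)/6=-65/29
t_q=5/2 → seg 1, τ=3/2; S=2+39/29·τ+-72/29·τ²+328/783·τ³=-9/58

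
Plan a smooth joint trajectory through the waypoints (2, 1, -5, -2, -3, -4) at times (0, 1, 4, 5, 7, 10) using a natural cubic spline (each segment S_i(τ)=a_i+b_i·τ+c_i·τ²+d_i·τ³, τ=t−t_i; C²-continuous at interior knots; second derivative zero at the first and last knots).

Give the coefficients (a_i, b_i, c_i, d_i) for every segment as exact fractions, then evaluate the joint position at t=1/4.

Δ: Δ0=-1, Δ1=-2, Δ2=3, Δ3=-1/2, Δ4=-1/3
row 1: diag=8, rhs=-6; c'=3/8, d'=-3/4
row 2: denom=8−3·3/8=55/8; d'=(30−3·-3/4)/(55/8)=258/55
row 3: denom=6−1·8/55=322/55; d'=(-21−1·258/55)/(322/55)=-1413/322
row 4: denom=10−2·55/161=1500/161; d'=(1−2·-1413/322)/(1500/161)=787/750
back: M4=787/750
back: M3=-1413/322−55/161·787/750=-356/75
back: M2=258/55−8/55·-356/75=2018/375
back: M1=-3/4−3/8·2018/375=-346/125
M: M0=0, M1=-346/125, M2=2018/375, M3=-356/75, M4=787/750, M5=0
seg 0: a=2, c=M0/2=0, d=(M1−M0)/(6·1)=-173/375, b=Δ0−h0·(2M0+M1)/6=-202/375
seg 1: a=1, c=M1/2=-173/125, d=(M2−M1)/(6·3)=1528/3375, b=Δ1−h1·(2M1+M2)/6=-721/375
seg 2: a=-5, c=M2/2=1009/375, d=(M3−M2)/(6·1)=-211/125, b=Δ2−h2·(2M2+M3)/6=749/375
seg 3: a=-2, c=M3/2=-178/75, d=(M4−M3)/(6·2)=483/1000, b=Δ3−h3·(2M3+M4)/6=868/375
seg 4: a=-3, c=M4/2=787/1500, d=(M5−M4)/(6·3)=-787/13500, b=Δ4−h4·(2M4+M5)/6=-1037/750
t_q=1/4 → seg 0, τ=1/4; S=2+-202/375·τ+0·τ²+-173/375·τ³=2973/1600

  seg 0: a=2 b=-202/375 c=0 d=-173/375
  seg 1: a=1 b=-721/375 c=-173/125 d=1528/3375
  seg 2: a=-5 b=749/375 c=1009/375 d=-211/125
  seg 3: a=-2 b=868/375 c=-178/75 d=483/1000
  seg 4: a=-3 b=-1037/750 c=787/1500 d=-787/13500
S(1/4) = 2973/1600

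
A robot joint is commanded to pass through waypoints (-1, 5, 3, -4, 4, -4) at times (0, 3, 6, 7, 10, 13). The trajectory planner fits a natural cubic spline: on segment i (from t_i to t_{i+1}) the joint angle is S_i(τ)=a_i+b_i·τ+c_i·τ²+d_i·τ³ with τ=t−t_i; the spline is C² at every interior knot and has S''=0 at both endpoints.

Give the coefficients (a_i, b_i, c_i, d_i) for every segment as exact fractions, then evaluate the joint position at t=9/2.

Δ: Δ0=2, Δ1=-2/3, Δ2=-7, Δ3=8/3, Δ4=-8/3
row 1: diag=12, rhs=-16; c'=1/4, d'=-4/3
row 2: denom=8−3·1/4=29/4; d'=(-38−3·-4/3)/(29/4)=-136/29
row 3: denom=8−1·4/29=228/29; d'=(58−1·-136/29)/(228/29)=303/38
row 4: denom=12−3·29/76=825/76; d'=(-32−3·303/38)/(825/76)=-170/33
back: M4=-170/33
back: M3=303/38−29/76·-170/33=328/33
back: M2=-136/29−4/29·328/33=-200/33
back: M1=-4/3−1/4·-200/33=2/11
M: M0=0, M1=2/11, M2=-200/33, M3=328/33, M4=-170/33, M5=0
seg 0: a=-1, c=M0/2=0, d=(M1−M0)/(6·3)=1/99, b=Δ0−h0·(2M0+M1)/6=21/11
seg 1: a=5, c=M1/2=1/11, d=(M2−M1)/(6·3)=-103/297, b=Δ1−h1·(2M1+M2)/6=24/11
seg 2: a=3, c=M2/2=-100/33, d=(M3−M2)/(6·1)=8/3, b=Δ2−h2·(2M2+M3)/6=-73/11
seg 3: a=-4, c=M3/2=164/33, d=(M4−M3)/(6·3)=-83/99, b=Δ3−h3·(2M3+M4)/6=-155/33
seg 4: a=4, c=M4/2=-85/33, d=(M5−M4)/(6·3)=85/297, b=Δ4−h4·(2M4+M5)/6=82/33
t_q=9/2 → seg 1, τ=3/2; S=5+24/11·τ+1/11·τ²+-103/297·τ³=643/88

  seg 0: a=-1 b=21/11 c=0 d=1/99
  seg 1: a=5 b=24/11 c=1/11 d=-103/297
  seg 2: a=3 b=-73/11 c=-100/33 d=8/3
  seg 3: a=-4 b=-155/33 c=164/33 d=-83/99
  seg 4: a=4 b=82/33 c=-85/33 d=85/297
S(9/2) = 643/88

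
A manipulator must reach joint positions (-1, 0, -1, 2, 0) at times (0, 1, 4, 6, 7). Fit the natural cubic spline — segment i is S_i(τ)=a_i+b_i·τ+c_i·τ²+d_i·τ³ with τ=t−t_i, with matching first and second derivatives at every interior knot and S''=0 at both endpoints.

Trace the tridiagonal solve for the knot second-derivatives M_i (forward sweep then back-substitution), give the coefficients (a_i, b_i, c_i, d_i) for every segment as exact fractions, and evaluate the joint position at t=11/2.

  seg 0: a=-1 b=784/591 c=0 d=-193/591
  seg 1: a=0 b=205/591 c=-193/197 d=445/1773
  seg 2: a=-1 b=736/591 c=252/197 d=-2723/4728
  seg 3: a=2 b=-649/1182 c=-1715/788 d=1715/2364
S(11/2) = 22725/12608

Δ: Δ0=1, Δ1=-1/3, Δ2=3/2, Δ3=-2
row 1: diag=8, rhs=-8; c'=3/8, d'=-1
row 2: denom=10−3·3/8=71/8; d'=(11−3·-1)/(71/8)=112/71
row 3: denom=6−2·16/71=394/71; d'=(-21−2·112/71)/(394/71)=-1715/394
back: M3=-1715/394
back: M2=112/71−16/71·-1715/394=504/197
back: M1=-1−3/8·504/197=-386/197
M: M0=0, M1=-386/197, M2=504/197, M3=-1715/394, M4=0
seg 0: a=-1, c=M0/2=0, d=(M1−M0)/(6·1)=-193/591, b=Δ0−h0·(2M0+M1)/6=784/591
seg 1: a=0, c=M1/2=-193/197, d=(M2−M1)/(6·3)=445/1773, b=Δ1−h1·(2M1+M2)/6=205/591
seg 2: a=-1, c=M2/2=252/197, d=(M3−M2)/(6·2)=-2723/4728, b=Δ2−h2·(2M2+M3)/6=736/591
seg 3: a=2, c=M3/2=-1715/788, d=(M4−M3)/(6·1)=1715/2364, b=Δ3−h3·(2M3+M4)/6=-649/1182
t_q=11/2 → seg 2, τ=3/2; S=-1+736/591·τ+252/197·τ²+-2723/4728·τ³=22725/12608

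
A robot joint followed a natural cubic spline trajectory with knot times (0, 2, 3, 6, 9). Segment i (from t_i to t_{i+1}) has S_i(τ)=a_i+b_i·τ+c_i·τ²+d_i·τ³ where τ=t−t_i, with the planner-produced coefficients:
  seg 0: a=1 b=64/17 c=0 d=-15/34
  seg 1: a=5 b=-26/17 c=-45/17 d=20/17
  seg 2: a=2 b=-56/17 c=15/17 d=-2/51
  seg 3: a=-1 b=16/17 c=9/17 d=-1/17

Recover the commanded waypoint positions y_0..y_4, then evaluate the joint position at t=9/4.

y_0 = S_0(0) = a_0 = 1
y_1 = S_1(0) = a_1 = 5
y_2 = S_2(0) = a_2 = 2
y_3 = S_3(0) = a_3 = -1
y_4 = S_3(3) = 5
t_q=9/4 is in segment 1 (τ=1/4); S_1(τ)=76/17

y_0=1 y_1=5 y_2=2 y_3=-1 y_4=5
S(9/4) = 76/17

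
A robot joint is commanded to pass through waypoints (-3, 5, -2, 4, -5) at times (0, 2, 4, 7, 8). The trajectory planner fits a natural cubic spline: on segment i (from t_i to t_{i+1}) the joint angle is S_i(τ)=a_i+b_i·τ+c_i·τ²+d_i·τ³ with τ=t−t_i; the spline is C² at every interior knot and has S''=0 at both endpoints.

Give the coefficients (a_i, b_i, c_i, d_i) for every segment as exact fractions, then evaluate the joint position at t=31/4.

Δ: Δ0=4, Δ1=-7/2, Δ2=2, Δ3=-9
row 1: diag=8, rhs=-45; c'=1/4, d'=-45/8
row 2: denom=10−2·1/4=19/2; d'=(33−2·-45/8)/(19/2)=177/38
row 3: denom=8−3·6/19=134/19; d'=(-66−3·177/38)/(134/19)=-3039/268
back: M3=-3039/268
back: M2=177/38−6/19·-3039/268=552/67
back: M1=-45/8−1/4·552/67=-4119/536
M: M0=0, M1=-4119/536, M2=552/67, M3=-3039/268, M4=0
seg 0: a=-3, c=M0/2=0, d=(M1−M0)/(6·2)=-1373/2144, b=Δ0−h0·(2M0+M1)/6=3517/536
seg 1: a=5, c=M1/2=-4119/1072, d=(M2−M1)/(6·2)=2845/2144, b=Δ1−h1·(2M1+M2)/6=-301/268
seg 2: a=-2, c=M2/2=276/67, d=(M3−M2)/(6·3)=-583/536, b=Δ2−h2·(2M2+M3)/6=-305/536
seg 3: a=4, c=M3/2=-3039/536, d=(M4−M3)/(6·1)=1013/536, b=Δ3−h3·(2M3+M4)/6=-1399/268
t_q=31/4 → seg 3, τ=3/4; S=4+-1399/268·τ+-3039/536·τ²+1013/536·τ³=-79141/34304

  seg 0: a=-3 b=3517/536 c=0 d=-1373/2144
  seg 1: a=5 b=-301/268 c=-4119/1072 d=2845/2144
  seg 2: a=-2 b=-305/536 c=276/67 d=-583/536
  seg 3: a=4 b=-1399/268 c=-3039/536 d=1013/536
S(31/4) = -79141/34304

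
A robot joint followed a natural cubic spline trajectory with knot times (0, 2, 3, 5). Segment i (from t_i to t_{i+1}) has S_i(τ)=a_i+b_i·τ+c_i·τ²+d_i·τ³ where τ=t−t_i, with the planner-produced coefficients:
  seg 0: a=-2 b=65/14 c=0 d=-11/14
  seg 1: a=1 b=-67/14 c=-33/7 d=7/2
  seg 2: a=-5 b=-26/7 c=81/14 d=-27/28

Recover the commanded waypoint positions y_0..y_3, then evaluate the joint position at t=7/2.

y_0=-2 y_1=1 y_2=-5 y_3=3
S(7/2) = -177/32

y_0 = S_0(0) = a_0 = -2
y_1 = S_1(0) = a_1 = 1
y_2 = S_2(0) = a_2 = -5
y_3 = S_2(2) = 3
t_q=7/2 is in segment 2 (τ=1/2); S_2(τ)=-177/32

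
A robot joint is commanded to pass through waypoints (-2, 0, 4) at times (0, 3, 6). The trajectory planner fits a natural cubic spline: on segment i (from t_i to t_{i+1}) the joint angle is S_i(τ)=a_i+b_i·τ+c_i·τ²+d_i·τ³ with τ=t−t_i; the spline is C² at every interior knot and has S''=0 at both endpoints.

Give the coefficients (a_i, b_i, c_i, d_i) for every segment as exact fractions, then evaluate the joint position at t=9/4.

Δ: Δ0=2/3, Δ1=4/3
row 1: diag=12, rhs=4; c'=1/4, d'=1/3
back: M1=1/3
M: M0=0, M1=1/3, M2=0
seg 0: a=-2, c=M0/2=0, d=(M1−M0)/(6·3)=1/54, b=Δ0−h0·(2M0+M1)/6=1/2
seg 1: a=0, c=M1/2=1/6, d=(M2−M1)/(6·3)=-1/54, b=Δ1−h1·(2M1+M2)/6=1
t_q=9/4 → seg 0, τ=9/4; S=-2+1/2·τ+0·τ²+1/54·τ³=-85/128

  seg 0: a=-2 b=1/2 c=0 d=1/54
  seg 1: a=0 b=1 c=1/6 d=-1/54
S(9/4) = -85/128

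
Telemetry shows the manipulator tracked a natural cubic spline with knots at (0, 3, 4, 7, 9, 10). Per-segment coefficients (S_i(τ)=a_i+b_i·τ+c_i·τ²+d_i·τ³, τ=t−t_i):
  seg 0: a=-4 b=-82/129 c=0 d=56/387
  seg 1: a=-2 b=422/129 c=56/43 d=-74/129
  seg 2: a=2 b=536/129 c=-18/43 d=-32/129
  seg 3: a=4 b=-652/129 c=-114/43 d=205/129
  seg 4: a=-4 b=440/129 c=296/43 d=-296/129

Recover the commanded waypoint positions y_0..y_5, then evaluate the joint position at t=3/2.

y_0 = S_0(0) = a_0 = -4
y_1 = S_1(0) = a_1 = -2
y_2 = S_2(0) = a_2 = 2
y_3 = S_3(0) = a_3 = 4
y_4 = S_4(0) = a_4 = -4
y_5 = S_4(1) = 4
t_q=3/2 is in segment 0 (τ=3/2); S_0(τ)=-192/43

y_0=-4 y_1=-2 y_2=2 y_3=4 y_4=-4 y_5=4
S(3/2) = -192/43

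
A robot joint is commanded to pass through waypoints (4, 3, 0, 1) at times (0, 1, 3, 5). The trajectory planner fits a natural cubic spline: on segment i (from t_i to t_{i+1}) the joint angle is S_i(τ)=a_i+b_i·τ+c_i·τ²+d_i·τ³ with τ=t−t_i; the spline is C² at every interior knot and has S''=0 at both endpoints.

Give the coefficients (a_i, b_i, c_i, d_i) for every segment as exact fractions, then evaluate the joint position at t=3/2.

Δ: Δ0=-1, Δ1=-3/2, Δ2=1/2
row 1: diag=6, rhs=-3; c'=1/3, d'=-1/2
row 2: denom=8−2·1/3=22/3; d'=(12−2·-1/2)/(22/3)=39/22
back: M2=39/22
back: M1=-1/2−1/3·39/22=-12/11
M: M0=0, M1=-12/11, M2=39/22, M3=0
seg 0: a=4, c=M0/2=0, d=(M1−M0)/(6·1)=-2/11, b=Δ0−h0·(2M0+M1)/6=-9/11
seg 1: a=3, c=M1/2=-6/11, d=(M2−M1)/(6·2)=21/88, b=Δ1−h1·(2M1+M2)/6=-15/11
seg 2: a=0, c=M2/2=39/44, d=(M3−M2)/(6·2)=-13/88, b=Δ2−h2·(2M2+M3)/6=-15/22
t_q=3/2 → seg 1, τ=1/2; S=3+-15/11·τ+-6/11·τ²+21/88·τ³=1557/704

  seg 0: a=4 b=-9/11 c=0 d=-2/11
  seg 1: a=3 b=-15/11 c=-6/11 d=21/88
  seg 2: a=0 b=-15/22 c=39/44 d=-13/88
S(3/2) = 1557/704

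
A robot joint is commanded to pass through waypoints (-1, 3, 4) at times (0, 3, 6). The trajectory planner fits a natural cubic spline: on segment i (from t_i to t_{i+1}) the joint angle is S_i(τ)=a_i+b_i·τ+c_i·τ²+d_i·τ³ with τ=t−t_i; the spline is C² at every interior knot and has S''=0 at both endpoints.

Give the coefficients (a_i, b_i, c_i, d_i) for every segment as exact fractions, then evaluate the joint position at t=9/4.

  seg 0: a=-1 b=19/12 c=0 d=-1/36
  seg 1: a=3 b=5/6 c=-1/4 d=1/36
S(9/4) = 575/256

Δ: Δ0=4/3, Δ1=1/3
row 1: diag=12, rhs=-6; c'=1/4, d'=-1/2
back: M1=-1/2
M: M0=0, M1=-1/2, M2=0
seg 0: a=-1, c=M0/2=0, d=(M1−M0)/(6·3)=-1/36, b=Δ0−h0·(2M0+M1)/6=19/12
seg 1: a=3, c=M1/2=-1/4, d=(M2−M1)/(6·3)=1/36, b=Δ1−h1·(2M1+M2)/6=5/6
t_q=9/4 → seg 0, τ=9/4; S=-1+19/12·τ+0·τ²+-1/36·τ³=575/256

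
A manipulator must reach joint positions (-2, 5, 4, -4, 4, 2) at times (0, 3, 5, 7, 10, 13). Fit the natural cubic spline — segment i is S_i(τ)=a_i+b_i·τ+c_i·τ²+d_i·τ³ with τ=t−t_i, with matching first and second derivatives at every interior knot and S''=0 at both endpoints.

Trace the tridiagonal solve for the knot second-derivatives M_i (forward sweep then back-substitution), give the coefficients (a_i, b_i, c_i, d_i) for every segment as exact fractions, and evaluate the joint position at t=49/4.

  seg 0: a=-2 b=2477/884 c=0 d=-1243/23868
  seg 1: a=5 b=617/442 c=-1243/2652 d=-1271/5304
  seg 2: a=4 b=-2224/663 c=-1264/663 d=175/221
  seg 3: a=-4 b=-980/663 c=1886/663 d=-970/1989
  seg 4: a=4 b=1606/663 c=-1024/663 d=1024/5967
S(49/4) = 1585/442

Δ: Δ0=7/3, Δ1=-1/2, Δ2=-4, Δ3=8/3, Δ4=-2/3
row 1: diag=10, rhs=-17; c'=1/5, d'=-17/10
row 2: denom=8−2·1/5=38/5; d'=(-21−2·-17/10)/(38/5)=-44/19
row 3: denom=10−2·5/19=180/19; d'=(40−2·-44/19)/(180/19)=212/45
row 4: denom=12−3·19/60=221/20; d'=(-20−3·212/45)/(221/20)=-2048/663
back: M4=-2048/663
back: M3=212/45−19/60·-2048/663=3772/663
back: M2=-44/19−5/19·3772/663=-2528/663
back: M1=-17/10−1/5·-2528/663=-1243/1326
M: M0=0, M1=-1243/1326, M2=-2528/663, M3=3772/663, M4=-2048/663, M5=0
seg 0: a=-2, c=M0/2=0, d=(M1−M0)/(6·3)=-1243/23868, b=Δ0−h0·(2M0+M1)/6=2477/884
seg 1: a=5, c=M1/2=-1243/2652, d=(M2−M1)/(6·2)=-1271/5304, b=Δ1−h1·(2M1+M2)/6=617/442
seg 2: a=4, c=M2/2=-1264/663, d=(M3−M2)/(6·2)=175/221, b=Δ2−h2·(2M2+M3)/6=-2224/663
seg 3: a=-4, c=M3/2=1886/663, d=(M4−M3)/(6·3)=-970/1989, b=Δ3−h3·(2M3+M4)/6=-980/663
seg 4: a=4, c=M4/2=-1024/663, d=(M5−M4)/(6·3)=1024/5967, b=Δ4−h4·(2M4+M5)/6=1606/663
t_q=49/4 → seg 4, τ=9/4; S=4+1606/663·τ+-1024/663·τ²+1024/5967·τ³=1585/442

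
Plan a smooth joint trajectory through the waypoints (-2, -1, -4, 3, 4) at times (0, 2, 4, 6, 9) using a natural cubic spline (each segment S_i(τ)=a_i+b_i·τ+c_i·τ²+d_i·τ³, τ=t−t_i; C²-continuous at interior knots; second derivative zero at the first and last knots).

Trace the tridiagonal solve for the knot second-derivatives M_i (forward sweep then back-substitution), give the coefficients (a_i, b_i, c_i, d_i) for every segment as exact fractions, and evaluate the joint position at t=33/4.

Δ: Δ0=1/2, Δ1=-3/2, Δ2=7/2, Δ3=1/3
row 1: diag=8, rhs=-12; c'=1/4, d'=-3/2
row 2: denom=8−2·1/4=15/2; d'=(30−2·-3/2)/(15/2)=22/5
row 3: denom=10−2·4/15=142/15; d'=(-19−2·22/5)/(142/15)=-417/142
back: M3=-417/142
back: M2=22/5−4/15·-417/142=368/71
back: M1=-3/2−1/4·368/71=-397/142
M: M0=0, M1=-397/142, M2=368/71, M3=-417/142, M4=0
seg 0: a=-2, c=M0/2=0, d=(M1−M0)/(6·2)=-397/1704, b=Δ0−h0·(2M0+M1)/6=305/213
seg 1: a=-1, c=M1/2=-397/284, d=(M2−M1)/(6·2)=1133/1704, b=Δ1−h1·(2M1+M2)/6=-581/426
seg 2: a=-4, c=M2/2=184/71, d=(M3−M2)/(6·2)=-1153/1704, b=Δ2−h2·(2M2+M3)/6=218/213
seg 3: a=3, c=M3/2=-417/284, d=(M4−M3)/(6·3)=139/852, b=Δ3−h3·(2M3+M4)/6=1393/426
t_q=33/4 → seg 3, τ=9/4; S=3+1393/426·τ+-417/284·τ²+139/852·τ³=86925/18176

  seg 0: a=-2 b=305/213 c=0 d=-397/1704
  seg 1: a=-1 b=-581/426 c=-397/284 d=1133/1704
  seg 2: a=-4 b=218/213 c=184/71 d=-1153/1704
  seg 3: a=3 b=1393/426 c=-417/284 d=139/852
S(33/4) = 86925/18176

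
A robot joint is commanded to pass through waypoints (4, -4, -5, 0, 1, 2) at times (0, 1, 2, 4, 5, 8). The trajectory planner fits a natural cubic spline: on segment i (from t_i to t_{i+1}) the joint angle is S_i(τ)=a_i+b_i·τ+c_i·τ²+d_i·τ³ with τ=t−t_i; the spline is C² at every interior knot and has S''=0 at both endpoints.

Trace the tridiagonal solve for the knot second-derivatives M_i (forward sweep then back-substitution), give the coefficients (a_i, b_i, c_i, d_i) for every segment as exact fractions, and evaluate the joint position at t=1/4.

Δ: Δ0=-8, Δ1=-1, Δ2=5/2, Δ3=1, Δ4=1/3
row 1: diag=4, rhs=42; c'=1/4, d'=21/2
row 2: denom=6−1·1/4=23/4; d'=(21−1·21/2)/(23/4)=42/23
row 3: denom=6−2·8/23=122/23; d'=(-9−2·42/23)/(122/23)=-291/122
row 4: denom=8−1·23/122=953/122; d'=(-4−1·-291/122)/(953/122)=-197/953
back: M4=-197/953
back: M3=-291/122−23/122·-197/953=-2236/953
back: M2=42/23−8/23·-2236/953=2518/953
back: M1=21/2−1/4·2518/953=9377/953
M: M0=0, M1=9377/953, M2=2518/953, M3=-2236/953, M4=-197/953, M5=0
seg 0: a=4, c=M0/2=0, d=(M1−M0)/(6·1)=9377/5718, b=Δ0−h0·(2M0+M1)/6=-55121/5718
seg 1: a=-4, c=M1/2=9377/1906, d=(M2−M1)/(6·1)=-6859/5718, b=Δ1−h1·(2M1+M2)/6=-13495/2859
seg 2: a=-5, c=M2/2=1259/953, d=(M3−M2)/(6·2)=-2377/5718, b=Δ2−h2·(2M2+M3)/6=8695/5718
seg 3: a=0, c=M3/2=-1118/953, d=(M4−M3)/(6·1)=2039/5718, b=Δ3−h3·(2M3+M4)/6=10387/5718
seg 4: a=1, c=M4/2=-197/1906, d=(M5−M4)/(6·3)=197/17154, b=Δ4−h4·(2M4+M5)/6=1544/2859
t_q=1/4 → seg 0, τ=1/4; S=4+-55121/5718·τ+0·τ²+9377/5718·τ³=197083/121984

  seg 0: a=4 b=-55121/5718 c=0 d=9377/5718
  seg 1: a=-4 b=-13495/2859 c=9377/1906 d=-6859/5718
  seg 2: a=-5 b=8695/5718 c=1259/953 d=-2377/5718
  seg 3: a=0 b=10387/5718 c=-1118/953 d=2039/5718
  seg 4: a=1 b=1544/2859 c=-197/1906 d=197/17154
S(1/4) = 197083/121984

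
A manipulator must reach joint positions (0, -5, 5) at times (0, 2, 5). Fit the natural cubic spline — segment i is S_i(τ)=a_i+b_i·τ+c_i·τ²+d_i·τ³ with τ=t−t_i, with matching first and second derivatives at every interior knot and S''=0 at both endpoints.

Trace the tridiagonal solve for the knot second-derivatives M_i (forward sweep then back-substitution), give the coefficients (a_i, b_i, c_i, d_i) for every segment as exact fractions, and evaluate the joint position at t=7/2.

Δ: Δ0=-5/2, Δ1=10/3
row 1: diag=10, rhs=35; c'=3/10, d'=7/2
back: M1=7/2
M: M0=0, M1=7/2, M2=0
seg 0: a=0, c=M0/2=0, d=(M1−M0)/(6·2)=7/24, b=Δ0−h0·(2M0+M1)/6=-11/3
seg 1: a=-5, c=M1/2=7/4, d=(M2−M1)/(6·3)=-7/36, b=Δ1−h1·(2M1+M2)/6=-1/6
t_q=7/2 → seg 1, τ=3/2; S=-5+-1/6·τ+7/4·τ²+-7/36·τ³=-63/32

  seg 0: a=0 b=-11/3 c=0 d=7/24
  seg 1: a=-5 b=-1/6 c=7/4 d=-7/36
S(7/2) = -63/32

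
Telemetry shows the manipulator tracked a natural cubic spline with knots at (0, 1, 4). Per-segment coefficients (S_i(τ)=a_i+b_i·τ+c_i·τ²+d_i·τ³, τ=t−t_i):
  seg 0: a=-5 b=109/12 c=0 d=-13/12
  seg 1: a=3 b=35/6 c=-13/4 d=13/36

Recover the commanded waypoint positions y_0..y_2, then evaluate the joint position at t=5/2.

y_0 = S_0(0) = a_0 = -5
y_1 = S_1(0) = a_1 = 3
y_2 = S_1(3) = 1
t_q=5/2 is in segment 1 (τ=3/2); S_1(τ)=181/32

y_0=-5 y_1=3 y_2=1
S(5/2) = 181/32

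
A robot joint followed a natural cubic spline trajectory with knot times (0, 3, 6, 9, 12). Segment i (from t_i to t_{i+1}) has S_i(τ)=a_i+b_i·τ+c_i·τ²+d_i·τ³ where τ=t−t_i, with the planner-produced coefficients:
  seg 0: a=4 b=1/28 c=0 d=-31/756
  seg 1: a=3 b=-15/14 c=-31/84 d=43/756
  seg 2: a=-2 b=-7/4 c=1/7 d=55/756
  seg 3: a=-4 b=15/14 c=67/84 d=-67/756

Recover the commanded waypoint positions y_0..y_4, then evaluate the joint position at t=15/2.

y_0=4 y_1=3 y_2=-2 y_3=-4 y_4=4
S(15/2) = -909/224

y_0 = S_0(0) = a_0 = 4
y_1 = S_1(0) = a_1 = 3
y_2 = S_2(0) = a_2 = -2
y_3 = S_3(0) = a_3 = -4
y_4 = S_3(3) = 4
t_q=15/2 is in segment 2 (τ=3/2); S_2(τ)=-909/224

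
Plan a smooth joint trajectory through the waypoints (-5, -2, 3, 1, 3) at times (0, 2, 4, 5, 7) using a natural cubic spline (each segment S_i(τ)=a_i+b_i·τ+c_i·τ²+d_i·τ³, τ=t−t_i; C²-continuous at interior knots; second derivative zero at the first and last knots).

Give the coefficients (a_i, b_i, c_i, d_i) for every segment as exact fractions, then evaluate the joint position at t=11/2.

Δ: Δ0=3/2, Δ1=5/2, Δ2=-2, Δ3=1
row 1: diag=8, rhs=6; c'=1/4, d'=3/4
row 2: denom=6−2·1/4=11/2; d'=(-27−2·3/4)/(11/2)=-57/11
row 3: denom=6−1·2/11=64/11; d'=(18−1·-57/11)/(64/11)=255/64
back: M3=255/64
back: M2=-57/11−2/11·255/64=-189/32
back: M1=3/4−1/4·-189/32=285/128
M: M0=0, M1=285/128, M2=-189/32, M3=255/64, M4=0
seg 0: a=-5, c=M0/2=0, d=(M1−M0)/(6·2)=95/512, b=Δ0−h0·(2M0+M1)/6=97/128
seg 1: a=-2, c=M1/2=285/256, d=(M2−M1)/(6·2)=-347/512, b=Δ1−h1·(2M1+M2)/6=191/64
seg 2: a=3, c=M2/2=-189/64, d=(M3−M2)/(6·1)=211/128, b=Δ2−h2·(2M2+M3)/6=-89/128
seg 3: a=1, c=M3/2=255/128, d=(M4−M3)/(6·2)=-85/256, b=Δ3−h3·(2M3+M4)/6=-53/32
t_q=11/2 → seg 3, τ=1/2; S=1+-53/32·τ+255/128·τ²+-85/256·τ³=1287/2048

  seg 0: a=-5 b=97/128 c=0 d=95/512
  seg 1: a=-2 b=191/64 c=285/256 d=-347/512
  seg 2: a=3 b=-89/128 c=-189/64 d=211/128
  seg 3: a=1 b=-53/32 c=255/128 d=-85/256
S(11/2) = 1287/2048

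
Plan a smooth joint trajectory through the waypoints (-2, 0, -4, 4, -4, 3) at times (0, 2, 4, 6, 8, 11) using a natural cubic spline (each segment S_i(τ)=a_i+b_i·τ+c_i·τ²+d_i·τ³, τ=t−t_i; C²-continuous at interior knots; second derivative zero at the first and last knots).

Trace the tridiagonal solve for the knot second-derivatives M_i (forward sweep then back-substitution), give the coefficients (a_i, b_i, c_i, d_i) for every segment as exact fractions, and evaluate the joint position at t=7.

Δ: Δ0=1, Δ1=-2, Δ2=4, Δ3=-4, Δ4=7/3
row 1: diag=8, rhs=-18; c'=1/4, d'=-9/4
row 2: denom=8−2·1/4=15/2; d'=(36−2·-9/4)/(15/2)=27/5
row 3: denom=8−2·4/15=112/15; d'=(-48−2·27/5)/(112/15)=-63/8
row 4: denom=10−2·15/56=265/28; d'=(38−2·-63/8)/(265/28)=301/53
back: M4=301/53
back: M3=-63/8−15/56·301/53=-498/53
back: M2=27/5−4/15·-498/53=419/53
back: M1=-9/4−1/4·419/53=-224/53
M: M0=0, M1=-224/53, M2=419/53, M3=-498/53, M4=301/53, M5=0
seg 0: a=-2, c=M0/2=0, d=(M1−M0)/(6·2)=-56/159, b=Δ0−h0·(2M0+M1)/6=383/159
seg 1: a=0, c=M1/2=-112/53, d=(M2−M1)/(6·2)=643/636, b=Δ1−h1·(2M1+M2)/6=-289/159
seg 2: a=-4, c=M2/2=419/106, d=(M3−M2)/(6·2)=-917/636, b=Δ2−h2·(2M2+M3)/6=296/159
seg 3: a=4, c=M3/2=-249/53, d=(M4−M3)/(6·2)=799/636, b=Δ3−h3·(2M3+M4)/6=59/159
seg 4: a=-4, c=M4/2=301/106, d=(M5−M4)/(6·3)=-301/954, b=Δ4−h4·(2M4+M5)/6=-532/159
t_q=7 → seg 3, τ=1; S=4+59/159·τ+-249/53·τ²+799/636·τ³=197/212

  seg 0: a=-2 b=383/159 c=0 d=-56/159
  seg 1: a=0 b=-289/159 c=-112/53 d=643/636
  seg 2: a=-4 b=296/159 c=419/106 d=-917/636
  seg 3: a=4 b=59/159 c=-249/53 d=799/636
  seg 4: a=-4 b=-532/159 c=301/106 d=-301/954
S(7) = 197/212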